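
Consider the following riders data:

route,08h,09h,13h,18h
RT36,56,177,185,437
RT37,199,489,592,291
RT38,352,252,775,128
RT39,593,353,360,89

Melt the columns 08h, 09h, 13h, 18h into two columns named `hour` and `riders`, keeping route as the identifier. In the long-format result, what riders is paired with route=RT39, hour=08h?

593

Unpivoting turns each (route, wide-column) pair into one long row.
The wide cell at row RT39, column 08h holds 593, so the long row (RT39, 08h) has riders=593.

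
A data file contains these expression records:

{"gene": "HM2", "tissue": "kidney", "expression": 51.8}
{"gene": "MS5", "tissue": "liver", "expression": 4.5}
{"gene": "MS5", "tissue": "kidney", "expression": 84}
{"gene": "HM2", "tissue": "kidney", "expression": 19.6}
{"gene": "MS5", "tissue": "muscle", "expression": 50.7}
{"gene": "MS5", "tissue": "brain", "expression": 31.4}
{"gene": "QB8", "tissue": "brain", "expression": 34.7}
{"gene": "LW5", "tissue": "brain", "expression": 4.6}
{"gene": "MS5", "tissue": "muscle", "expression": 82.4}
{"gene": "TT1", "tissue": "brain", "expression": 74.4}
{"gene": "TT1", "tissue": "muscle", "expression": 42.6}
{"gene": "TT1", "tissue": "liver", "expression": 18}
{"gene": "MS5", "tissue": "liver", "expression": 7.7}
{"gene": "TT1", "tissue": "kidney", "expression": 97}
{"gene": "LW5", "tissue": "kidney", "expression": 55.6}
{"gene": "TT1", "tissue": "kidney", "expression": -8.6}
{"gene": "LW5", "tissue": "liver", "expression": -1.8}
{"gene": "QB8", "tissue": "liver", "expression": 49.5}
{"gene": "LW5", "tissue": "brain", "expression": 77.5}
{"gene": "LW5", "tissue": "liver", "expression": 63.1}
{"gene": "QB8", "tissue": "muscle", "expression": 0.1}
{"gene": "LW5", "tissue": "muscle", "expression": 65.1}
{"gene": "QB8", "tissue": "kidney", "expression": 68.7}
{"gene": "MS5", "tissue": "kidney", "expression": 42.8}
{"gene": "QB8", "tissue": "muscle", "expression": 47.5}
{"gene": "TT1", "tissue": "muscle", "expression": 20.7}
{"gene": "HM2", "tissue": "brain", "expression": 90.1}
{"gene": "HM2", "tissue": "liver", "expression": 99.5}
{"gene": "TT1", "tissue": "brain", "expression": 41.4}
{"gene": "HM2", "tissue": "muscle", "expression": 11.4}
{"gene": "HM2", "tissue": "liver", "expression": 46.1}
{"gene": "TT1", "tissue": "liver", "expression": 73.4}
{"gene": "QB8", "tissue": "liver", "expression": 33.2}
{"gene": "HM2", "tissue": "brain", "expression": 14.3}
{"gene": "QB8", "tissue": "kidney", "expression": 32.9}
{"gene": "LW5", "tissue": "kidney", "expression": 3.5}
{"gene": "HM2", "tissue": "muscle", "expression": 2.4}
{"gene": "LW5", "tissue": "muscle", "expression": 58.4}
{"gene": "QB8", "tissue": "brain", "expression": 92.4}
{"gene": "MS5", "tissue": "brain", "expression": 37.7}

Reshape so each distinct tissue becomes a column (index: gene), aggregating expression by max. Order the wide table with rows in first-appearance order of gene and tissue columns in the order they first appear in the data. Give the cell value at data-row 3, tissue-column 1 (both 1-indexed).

68.7

With rows in first-appearance order of gene, row 3 is gene=QB8. tissue columns in first-appearance order: kidney, liver, muscle, brain; column 1 is kidney.
Long rows with gene=QB8, tissue=kidney: max(68.7, 32.9) = 68.7.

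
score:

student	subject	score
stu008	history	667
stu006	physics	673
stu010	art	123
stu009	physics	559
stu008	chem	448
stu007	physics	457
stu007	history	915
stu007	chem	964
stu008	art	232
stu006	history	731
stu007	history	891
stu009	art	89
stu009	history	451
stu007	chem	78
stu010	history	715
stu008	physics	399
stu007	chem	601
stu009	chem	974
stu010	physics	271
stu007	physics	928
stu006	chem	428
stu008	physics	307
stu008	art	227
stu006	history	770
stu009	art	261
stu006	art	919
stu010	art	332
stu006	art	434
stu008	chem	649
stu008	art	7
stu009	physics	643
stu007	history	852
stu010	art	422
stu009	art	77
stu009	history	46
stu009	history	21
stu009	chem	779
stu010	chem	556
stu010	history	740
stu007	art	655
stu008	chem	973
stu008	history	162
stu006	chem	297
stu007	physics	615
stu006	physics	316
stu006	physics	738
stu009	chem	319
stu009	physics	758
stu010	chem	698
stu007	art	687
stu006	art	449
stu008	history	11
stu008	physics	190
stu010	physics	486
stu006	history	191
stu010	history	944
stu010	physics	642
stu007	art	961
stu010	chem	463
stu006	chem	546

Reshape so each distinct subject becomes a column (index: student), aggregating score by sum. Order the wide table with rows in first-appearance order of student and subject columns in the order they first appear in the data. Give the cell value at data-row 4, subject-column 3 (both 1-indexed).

With rows in first-appearance order of student, row 4 is student=stu009. subject columns in first-appearance order: history, physics, art, chem; column 3 is art.
Long rows with student=stu009, subject=art: 89 + 261 + 77 = 427.

427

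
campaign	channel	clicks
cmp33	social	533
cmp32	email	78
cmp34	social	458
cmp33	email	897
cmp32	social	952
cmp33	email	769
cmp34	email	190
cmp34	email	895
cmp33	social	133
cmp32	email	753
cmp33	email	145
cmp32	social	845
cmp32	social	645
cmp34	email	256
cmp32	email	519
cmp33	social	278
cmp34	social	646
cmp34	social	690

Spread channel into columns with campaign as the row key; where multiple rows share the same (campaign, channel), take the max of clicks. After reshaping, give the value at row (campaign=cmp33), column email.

Rows with campaign=cmp33 and channel=email: clicks values are 897, 769, 145.
max(897, 769, 145) = 897.

897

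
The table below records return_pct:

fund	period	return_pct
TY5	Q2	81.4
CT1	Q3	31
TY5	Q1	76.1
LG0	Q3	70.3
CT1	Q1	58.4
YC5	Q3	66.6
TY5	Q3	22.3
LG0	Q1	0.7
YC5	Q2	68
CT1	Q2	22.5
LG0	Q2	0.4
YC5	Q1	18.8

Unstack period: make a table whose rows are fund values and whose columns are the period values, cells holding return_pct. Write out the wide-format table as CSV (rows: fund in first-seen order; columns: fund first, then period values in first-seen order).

Columns: fund plus the 3 distinct period values (Q2, Q3, Q1).
For example, row TY5 column Q2 takes return_pct=81.4 from the long row (TY5, Q2).

fund,Q2,Q3,Q1
TY5,81.4,22.3,76.1
CT1,22.5,31,58.4
LG0,0.4,70.3,0.7
YC5,68,66.6,18.8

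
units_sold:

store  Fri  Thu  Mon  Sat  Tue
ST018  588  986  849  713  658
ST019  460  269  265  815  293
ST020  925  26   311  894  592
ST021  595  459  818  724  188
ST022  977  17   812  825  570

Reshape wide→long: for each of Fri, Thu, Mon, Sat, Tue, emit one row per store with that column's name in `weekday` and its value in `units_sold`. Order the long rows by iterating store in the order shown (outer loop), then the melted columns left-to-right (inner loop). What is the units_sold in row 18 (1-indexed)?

818

25 rows total (5 × 5). Row 18: index ⌊(18-1)/5⌋ = 3 into store → ST021; (18-1) mod 5 = 2 into the melted columns → Mon.
So row 18 is (ST021, Mon, 818); units_sold = 818.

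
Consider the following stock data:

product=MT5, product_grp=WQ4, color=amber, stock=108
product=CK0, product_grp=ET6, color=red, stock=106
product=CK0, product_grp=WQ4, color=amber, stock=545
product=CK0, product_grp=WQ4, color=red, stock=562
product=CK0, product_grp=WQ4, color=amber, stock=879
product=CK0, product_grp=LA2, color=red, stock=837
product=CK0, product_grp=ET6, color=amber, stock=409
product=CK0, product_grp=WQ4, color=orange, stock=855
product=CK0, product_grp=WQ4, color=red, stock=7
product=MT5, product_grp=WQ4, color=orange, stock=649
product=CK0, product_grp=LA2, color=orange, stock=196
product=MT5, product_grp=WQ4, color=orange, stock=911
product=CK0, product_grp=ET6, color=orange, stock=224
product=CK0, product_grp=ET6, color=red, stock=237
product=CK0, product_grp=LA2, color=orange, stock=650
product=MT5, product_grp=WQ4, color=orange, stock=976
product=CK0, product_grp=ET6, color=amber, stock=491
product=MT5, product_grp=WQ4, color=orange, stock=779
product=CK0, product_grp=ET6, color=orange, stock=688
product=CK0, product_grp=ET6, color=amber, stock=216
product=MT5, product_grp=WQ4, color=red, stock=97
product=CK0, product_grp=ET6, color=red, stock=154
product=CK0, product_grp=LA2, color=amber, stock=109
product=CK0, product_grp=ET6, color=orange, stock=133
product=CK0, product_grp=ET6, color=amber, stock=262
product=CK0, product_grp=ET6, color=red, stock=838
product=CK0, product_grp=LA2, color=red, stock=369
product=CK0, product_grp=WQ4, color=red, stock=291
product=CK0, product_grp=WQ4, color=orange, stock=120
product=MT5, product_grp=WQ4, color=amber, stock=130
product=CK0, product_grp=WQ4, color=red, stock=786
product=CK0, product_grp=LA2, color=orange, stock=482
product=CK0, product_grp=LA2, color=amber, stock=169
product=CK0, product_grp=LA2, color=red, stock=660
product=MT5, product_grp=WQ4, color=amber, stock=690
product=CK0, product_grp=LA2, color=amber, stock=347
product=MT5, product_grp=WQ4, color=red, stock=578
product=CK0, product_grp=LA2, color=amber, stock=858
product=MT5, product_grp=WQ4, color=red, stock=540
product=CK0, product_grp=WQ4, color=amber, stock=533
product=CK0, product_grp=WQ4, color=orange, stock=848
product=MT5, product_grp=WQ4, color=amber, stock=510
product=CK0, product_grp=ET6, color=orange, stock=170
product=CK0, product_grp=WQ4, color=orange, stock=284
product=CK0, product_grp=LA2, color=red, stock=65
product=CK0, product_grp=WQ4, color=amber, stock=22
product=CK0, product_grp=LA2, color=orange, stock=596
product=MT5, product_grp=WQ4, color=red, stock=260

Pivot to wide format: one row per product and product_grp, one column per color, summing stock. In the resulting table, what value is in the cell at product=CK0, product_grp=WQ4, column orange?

2107

Rows with product=CK0, product_grp=WQ4 and color=orange: stock values are 855, 120, 848, 284.
855 + 120 + 848 + 284 = 2107.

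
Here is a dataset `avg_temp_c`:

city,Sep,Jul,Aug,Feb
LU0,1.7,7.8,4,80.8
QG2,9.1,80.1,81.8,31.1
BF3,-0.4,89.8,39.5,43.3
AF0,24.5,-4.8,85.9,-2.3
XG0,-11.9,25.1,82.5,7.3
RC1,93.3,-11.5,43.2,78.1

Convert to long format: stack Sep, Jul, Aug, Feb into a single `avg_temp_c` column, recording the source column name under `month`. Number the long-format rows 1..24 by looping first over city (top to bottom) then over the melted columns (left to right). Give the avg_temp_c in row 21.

24 rows total (6 × 4). Row 21: index ⌊(21-1)/4⌋ = 5 into city → RC1; (21-1) mod 4 = 0 into the melted columns → Sep.
So row 21 is (RC1, Sep, 93.3); avg_temp_c = 93.3.

93.3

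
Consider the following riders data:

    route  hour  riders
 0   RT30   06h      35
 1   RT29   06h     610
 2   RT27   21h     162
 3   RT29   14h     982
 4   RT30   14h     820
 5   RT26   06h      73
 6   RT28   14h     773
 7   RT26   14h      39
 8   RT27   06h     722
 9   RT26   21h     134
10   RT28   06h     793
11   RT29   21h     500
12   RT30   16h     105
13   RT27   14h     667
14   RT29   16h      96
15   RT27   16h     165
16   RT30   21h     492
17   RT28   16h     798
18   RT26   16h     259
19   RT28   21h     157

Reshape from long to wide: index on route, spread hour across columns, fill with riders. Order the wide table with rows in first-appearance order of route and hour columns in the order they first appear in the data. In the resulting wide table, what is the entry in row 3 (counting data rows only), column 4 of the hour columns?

165

With rows in first-appearance order of route, row 3 is route=RT27. hour columns in first-appearance order: 06h, 21h, 14h, 16h; column 4 is 16h.
Long rows with route=RT27, hour=16h: riders = 165.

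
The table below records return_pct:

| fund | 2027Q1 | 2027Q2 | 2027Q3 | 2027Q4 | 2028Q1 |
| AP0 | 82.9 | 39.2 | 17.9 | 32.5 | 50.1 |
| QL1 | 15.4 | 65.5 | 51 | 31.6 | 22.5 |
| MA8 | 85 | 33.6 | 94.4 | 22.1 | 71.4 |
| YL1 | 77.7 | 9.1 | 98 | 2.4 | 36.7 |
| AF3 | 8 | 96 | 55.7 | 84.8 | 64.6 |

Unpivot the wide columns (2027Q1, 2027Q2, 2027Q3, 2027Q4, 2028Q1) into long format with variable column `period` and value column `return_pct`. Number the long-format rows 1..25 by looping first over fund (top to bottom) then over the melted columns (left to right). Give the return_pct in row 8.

25 rows total (5 × 5). Row 8: index ⌊(8-1)/5⌋ = 1 into fund → QL1; (8-1) mod 5 = 2 into the melted columns → 2027Q3.
So row 8 is (QL1, 2027Q3, 51); return_pct = 51.

51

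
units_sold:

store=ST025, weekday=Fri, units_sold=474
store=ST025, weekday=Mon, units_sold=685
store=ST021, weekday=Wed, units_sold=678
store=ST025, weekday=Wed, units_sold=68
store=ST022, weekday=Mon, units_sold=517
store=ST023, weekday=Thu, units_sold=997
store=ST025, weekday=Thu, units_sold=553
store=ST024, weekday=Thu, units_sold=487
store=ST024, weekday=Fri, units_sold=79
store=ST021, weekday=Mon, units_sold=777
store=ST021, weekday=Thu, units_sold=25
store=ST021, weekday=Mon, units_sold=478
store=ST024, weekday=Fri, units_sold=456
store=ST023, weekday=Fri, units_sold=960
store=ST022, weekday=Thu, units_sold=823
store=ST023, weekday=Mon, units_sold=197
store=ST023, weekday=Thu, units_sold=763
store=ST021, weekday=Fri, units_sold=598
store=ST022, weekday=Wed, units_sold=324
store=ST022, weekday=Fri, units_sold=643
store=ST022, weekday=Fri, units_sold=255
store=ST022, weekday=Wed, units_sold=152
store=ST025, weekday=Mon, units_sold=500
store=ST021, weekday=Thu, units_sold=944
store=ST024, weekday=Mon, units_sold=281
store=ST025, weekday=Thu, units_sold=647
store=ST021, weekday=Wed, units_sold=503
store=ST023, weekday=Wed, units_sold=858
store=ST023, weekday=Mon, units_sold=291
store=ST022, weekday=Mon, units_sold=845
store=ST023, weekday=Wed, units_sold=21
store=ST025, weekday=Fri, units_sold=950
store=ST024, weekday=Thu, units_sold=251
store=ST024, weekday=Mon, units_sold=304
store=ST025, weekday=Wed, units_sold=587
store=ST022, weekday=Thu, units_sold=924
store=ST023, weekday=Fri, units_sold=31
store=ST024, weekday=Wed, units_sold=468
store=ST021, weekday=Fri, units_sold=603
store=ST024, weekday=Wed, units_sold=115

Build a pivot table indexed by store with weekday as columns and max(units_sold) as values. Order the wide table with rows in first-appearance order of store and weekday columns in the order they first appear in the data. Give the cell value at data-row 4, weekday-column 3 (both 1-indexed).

With rows in first-appearance order of store, row 4 is store=ST023. weekday columns in first-appearance order: Fri, Mon, Wed, Thu; column 3 is Wed.
Long rows with store=ST023, weekday=Wed: max(858, 21) = 858.

858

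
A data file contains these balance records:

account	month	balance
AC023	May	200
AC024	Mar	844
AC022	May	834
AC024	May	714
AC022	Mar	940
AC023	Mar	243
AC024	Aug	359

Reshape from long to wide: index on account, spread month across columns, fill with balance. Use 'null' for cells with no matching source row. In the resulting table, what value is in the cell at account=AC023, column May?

200

The long row with account=AC023, month=May has balance=200.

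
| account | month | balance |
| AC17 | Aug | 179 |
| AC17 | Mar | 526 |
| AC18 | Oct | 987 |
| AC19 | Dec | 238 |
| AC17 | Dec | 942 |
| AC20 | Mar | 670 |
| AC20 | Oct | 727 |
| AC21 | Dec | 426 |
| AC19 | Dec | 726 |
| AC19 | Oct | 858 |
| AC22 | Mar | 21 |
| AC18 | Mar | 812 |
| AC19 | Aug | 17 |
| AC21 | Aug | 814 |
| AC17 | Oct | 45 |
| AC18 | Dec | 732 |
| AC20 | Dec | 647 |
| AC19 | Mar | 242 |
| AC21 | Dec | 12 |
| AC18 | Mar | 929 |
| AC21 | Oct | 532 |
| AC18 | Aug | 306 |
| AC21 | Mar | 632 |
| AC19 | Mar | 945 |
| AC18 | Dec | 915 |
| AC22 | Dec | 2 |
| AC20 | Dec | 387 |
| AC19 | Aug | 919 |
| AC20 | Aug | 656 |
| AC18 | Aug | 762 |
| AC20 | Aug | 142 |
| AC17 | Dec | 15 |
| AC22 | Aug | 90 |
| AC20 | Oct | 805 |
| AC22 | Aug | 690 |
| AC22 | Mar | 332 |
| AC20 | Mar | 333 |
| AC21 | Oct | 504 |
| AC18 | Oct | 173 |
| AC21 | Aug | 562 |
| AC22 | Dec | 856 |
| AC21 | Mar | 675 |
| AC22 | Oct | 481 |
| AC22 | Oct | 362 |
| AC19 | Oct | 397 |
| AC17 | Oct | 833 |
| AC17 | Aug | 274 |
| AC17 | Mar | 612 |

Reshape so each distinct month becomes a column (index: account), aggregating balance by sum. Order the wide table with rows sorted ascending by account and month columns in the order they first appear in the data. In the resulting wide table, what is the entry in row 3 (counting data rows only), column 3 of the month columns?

1255

With rows sorted ascending by account, row 3 is account=AC19. month columns in first-appearance order: Aug, Mar, Oct, Dec; column 3 is Oct.
Long rows with account=AC19, month=Oct: 858 + 397 = 1255.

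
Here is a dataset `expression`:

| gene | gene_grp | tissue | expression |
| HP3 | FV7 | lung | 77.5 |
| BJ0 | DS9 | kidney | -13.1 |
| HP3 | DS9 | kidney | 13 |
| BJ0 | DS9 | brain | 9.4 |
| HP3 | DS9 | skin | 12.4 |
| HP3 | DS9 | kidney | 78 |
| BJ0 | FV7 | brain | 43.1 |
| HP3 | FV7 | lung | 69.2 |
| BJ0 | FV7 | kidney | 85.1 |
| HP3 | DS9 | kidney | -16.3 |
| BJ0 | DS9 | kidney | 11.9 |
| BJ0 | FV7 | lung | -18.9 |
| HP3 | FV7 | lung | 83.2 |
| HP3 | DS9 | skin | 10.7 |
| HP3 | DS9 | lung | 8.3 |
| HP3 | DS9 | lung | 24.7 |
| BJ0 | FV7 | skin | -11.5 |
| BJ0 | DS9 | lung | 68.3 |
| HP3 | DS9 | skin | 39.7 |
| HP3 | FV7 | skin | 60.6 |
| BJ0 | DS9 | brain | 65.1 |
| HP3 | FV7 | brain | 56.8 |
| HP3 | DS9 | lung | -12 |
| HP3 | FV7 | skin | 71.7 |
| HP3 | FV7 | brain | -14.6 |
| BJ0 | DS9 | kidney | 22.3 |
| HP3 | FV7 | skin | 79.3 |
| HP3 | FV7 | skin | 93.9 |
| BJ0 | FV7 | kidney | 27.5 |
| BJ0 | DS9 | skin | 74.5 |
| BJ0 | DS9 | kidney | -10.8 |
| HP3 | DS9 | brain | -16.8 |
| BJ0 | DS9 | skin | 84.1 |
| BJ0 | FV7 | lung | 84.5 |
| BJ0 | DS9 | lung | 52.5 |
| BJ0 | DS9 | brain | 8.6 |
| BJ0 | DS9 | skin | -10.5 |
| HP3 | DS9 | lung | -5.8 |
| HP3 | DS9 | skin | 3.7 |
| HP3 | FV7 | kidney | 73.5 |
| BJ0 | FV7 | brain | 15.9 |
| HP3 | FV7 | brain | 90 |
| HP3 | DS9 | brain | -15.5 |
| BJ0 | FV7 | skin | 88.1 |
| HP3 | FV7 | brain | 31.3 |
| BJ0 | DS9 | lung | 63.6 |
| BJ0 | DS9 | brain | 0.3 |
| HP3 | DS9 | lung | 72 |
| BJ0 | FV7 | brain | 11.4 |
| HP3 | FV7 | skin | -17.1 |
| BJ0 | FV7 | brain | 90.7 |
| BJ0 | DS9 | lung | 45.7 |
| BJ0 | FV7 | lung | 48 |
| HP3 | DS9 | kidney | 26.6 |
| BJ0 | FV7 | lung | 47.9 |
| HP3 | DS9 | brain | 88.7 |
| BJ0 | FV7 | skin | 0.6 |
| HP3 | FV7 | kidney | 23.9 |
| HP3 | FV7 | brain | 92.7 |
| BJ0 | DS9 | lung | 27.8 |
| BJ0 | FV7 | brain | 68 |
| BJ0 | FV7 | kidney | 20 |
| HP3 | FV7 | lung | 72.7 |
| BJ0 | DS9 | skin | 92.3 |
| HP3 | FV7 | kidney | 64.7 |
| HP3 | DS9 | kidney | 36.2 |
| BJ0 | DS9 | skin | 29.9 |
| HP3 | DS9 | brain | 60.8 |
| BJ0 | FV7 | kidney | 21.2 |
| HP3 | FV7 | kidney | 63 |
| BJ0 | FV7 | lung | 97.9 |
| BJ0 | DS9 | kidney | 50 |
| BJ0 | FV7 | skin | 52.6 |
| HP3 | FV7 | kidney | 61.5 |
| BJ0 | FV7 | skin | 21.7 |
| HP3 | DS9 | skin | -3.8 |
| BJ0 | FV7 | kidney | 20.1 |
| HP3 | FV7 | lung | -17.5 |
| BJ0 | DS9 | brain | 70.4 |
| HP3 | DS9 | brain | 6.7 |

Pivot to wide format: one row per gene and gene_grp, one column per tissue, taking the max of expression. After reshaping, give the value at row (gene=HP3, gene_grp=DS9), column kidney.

78

Rows with gene=HP3, gene_grp=DS9 and tissue=kidney: expression values are 13, 78, -16.3, 26.6, 36.2.
max(13, 78, -16.3, 26.6, 36.2) = 78.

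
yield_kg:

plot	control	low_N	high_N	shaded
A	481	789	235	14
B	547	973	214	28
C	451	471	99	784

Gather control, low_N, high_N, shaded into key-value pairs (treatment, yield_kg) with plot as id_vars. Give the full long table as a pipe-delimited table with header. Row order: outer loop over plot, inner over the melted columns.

Each (plot, column) pair becomes one row: 3 × 4 = 12 rows.
For example, (A, control) → yield_kg=481.

| plot | treatment | yield_kg |
| A | control | 481 |
| A | low_N | 789 |
| A | high_N | 235 |
| A | shaded | 14 |
| B | control | 547 |
| B | low_N | 973 |
| B | high_N | 214 |
| B | shaded | 28 |
| C | control | 451 |
| C | low_N | 471 |
| C | high_N | 99 |
| C | shaded | 784 |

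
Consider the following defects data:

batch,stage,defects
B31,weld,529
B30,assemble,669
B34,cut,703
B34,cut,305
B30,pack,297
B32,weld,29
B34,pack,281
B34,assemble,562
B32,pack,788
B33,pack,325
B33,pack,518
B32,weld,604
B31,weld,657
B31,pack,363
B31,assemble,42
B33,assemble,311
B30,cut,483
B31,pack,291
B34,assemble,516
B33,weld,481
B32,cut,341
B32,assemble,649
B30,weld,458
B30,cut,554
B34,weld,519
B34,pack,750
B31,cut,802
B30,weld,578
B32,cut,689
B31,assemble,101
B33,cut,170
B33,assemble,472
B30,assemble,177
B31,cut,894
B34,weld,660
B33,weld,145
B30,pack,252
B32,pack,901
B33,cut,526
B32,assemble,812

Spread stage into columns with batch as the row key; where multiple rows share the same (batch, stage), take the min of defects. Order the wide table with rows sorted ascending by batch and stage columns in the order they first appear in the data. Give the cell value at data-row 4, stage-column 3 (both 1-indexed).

170

With rows sorted ascending by batch, row 4 is batch=B33. stage columns in first-appearance order: weld, assemble, cut, pack; column 3 is cut.
Long rows with batch=B33, stage=cut: min(170, 526) = 170.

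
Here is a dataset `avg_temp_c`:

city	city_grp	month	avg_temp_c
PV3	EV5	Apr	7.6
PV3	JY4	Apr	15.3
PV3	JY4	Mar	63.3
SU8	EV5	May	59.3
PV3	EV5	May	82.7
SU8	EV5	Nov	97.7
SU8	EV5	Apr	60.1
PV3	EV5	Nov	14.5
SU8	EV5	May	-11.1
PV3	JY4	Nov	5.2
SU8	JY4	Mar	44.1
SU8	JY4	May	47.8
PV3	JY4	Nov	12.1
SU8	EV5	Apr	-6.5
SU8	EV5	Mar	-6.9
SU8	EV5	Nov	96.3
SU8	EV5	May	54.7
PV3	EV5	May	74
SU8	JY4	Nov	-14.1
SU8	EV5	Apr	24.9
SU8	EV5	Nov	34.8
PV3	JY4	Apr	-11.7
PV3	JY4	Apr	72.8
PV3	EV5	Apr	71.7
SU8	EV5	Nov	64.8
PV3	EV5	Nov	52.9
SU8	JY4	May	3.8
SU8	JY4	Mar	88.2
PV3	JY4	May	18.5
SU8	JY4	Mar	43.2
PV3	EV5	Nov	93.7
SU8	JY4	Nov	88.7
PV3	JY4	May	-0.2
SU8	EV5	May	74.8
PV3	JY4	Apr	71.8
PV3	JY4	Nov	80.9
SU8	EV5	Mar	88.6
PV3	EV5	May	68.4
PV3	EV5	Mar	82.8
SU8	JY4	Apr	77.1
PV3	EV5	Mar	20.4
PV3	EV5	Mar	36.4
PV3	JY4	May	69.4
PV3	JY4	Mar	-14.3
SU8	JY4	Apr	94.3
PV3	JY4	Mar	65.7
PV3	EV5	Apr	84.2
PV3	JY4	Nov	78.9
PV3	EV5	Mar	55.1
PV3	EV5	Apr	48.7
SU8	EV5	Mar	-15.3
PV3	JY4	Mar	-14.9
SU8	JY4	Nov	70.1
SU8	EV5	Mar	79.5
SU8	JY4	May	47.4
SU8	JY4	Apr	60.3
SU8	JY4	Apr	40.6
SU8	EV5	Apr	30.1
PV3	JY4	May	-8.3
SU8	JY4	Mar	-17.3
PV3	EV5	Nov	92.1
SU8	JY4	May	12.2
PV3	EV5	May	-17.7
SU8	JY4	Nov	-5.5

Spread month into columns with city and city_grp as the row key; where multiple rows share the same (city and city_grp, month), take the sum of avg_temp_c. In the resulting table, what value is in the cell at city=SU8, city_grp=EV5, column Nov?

Rows with city=SU8, city_grp=EV5 and month=Nov: avg_temp_c values are 97.7, 96.3, 34.8, 64.8.
97.7 + 96.3 + 34.8 + 64.8 = 293.6.

293.6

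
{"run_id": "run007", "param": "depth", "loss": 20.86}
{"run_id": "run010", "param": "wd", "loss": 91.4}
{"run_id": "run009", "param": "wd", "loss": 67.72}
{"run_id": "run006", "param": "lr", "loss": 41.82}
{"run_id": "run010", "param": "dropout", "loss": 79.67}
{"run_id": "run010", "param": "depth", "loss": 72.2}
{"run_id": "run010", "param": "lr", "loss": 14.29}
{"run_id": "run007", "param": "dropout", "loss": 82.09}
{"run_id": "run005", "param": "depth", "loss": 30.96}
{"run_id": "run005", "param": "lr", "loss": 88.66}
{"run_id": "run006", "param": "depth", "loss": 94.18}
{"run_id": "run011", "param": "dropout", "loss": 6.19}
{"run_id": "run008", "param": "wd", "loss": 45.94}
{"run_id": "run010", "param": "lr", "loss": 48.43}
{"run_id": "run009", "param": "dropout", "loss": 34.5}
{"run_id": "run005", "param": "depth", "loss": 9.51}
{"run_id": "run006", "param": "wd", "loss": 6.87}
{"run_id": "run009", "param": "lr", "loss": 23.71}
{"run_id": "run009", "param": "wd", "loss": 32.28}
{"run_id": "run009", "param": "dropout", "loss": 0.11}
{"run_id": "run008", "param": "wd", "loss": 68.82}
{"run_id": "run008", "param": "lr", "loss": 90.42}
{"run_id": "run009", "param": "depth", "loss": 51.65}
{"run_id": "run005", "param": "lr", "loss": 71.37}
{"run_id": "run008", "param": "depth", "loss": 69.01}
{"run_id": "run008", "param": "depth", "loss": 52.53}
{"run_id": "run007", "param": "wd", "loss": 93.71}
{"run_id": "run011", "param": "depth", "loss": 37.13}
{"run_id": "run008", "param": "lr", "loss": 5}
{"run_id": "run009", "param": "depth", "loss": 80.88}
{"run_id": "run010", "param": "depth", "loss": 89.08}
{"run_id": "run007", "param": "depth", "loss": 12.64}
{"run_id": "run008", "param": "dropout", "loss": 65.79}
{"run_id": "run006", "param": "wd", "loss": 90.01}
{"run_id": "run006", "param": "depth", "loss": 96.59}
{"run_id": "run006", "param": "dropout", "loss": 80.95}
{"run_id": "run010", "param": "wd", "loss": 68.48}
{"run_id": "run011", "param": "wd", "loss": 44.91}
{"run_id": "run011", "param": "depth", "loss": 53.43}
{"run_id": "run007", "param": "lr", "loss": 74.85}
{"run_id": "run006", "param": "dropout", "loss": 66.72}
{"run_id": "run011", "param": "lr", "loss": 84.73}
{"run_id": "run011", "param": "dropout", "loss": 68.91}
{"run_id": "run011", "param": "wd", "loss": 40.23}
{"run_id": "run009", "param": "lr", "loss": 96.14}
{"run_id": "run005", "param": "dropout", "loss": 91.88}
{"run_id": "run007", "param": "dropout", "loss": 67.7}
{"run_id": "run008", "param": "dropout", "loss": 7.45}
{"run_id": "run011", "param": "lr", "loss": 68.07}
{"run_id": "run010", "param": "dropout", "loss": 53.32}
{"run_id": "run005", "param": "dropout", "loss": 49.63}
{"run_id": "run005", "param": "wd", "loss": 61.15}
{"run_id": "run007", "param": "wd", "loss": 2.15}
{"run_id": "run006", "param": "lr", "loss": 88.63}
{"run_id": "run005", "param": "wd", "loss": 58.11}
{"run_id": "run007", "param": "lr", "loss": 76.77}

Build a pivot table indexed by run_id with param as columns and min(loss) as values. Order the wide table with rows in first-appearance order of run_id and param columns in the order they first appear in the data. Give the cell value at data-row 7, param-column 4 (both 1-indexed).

With rows in first-appearance order of run_id, row 7 is run_id=run008. param columns in first-appearance order: depth, wd, lr, dropout; column 4 is dropout.
Long rows with run_id=run008, param=dropout: min(65.79, 7.45) = 7.45.

7.45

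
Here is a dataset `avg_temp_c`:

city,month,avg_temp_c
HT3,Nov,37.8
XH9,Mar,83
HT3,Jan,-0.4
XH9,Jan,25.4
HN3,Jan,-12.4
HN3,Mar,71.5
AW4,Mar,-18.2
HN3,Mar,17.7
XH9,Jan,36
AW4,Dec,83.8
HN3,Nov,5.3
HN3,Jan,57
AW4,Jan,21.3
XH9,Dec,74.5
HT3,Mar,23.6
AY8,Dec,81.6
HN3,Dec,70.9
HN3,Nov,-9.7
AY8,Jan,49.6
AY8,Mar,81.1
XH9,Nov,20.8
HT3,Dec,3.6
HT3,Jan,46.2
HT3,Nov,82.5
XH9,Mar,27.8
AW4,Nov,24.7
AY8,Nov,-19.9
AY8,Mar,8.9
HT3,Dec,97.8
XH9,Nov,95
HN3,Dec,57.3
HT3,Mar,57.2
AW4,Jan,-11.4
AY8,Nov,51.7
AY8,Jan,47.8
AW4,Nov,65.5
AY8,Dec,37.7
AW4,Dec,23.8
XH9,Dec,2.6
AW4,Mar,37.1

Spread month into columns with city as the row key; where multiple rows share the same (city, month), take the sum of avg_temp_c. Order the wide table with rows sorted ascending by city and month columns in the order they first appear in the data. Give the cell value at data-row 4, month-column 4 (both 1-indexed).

With rows sorted ascending by city, row 4 is city=HT3. month columns in first-appearance order: Nov, Mar, Jan, Dec; column 4 is Dec.
Long rows with city=HT3, month=Dec: 3.6 + 97.8 = 101.4.

101.4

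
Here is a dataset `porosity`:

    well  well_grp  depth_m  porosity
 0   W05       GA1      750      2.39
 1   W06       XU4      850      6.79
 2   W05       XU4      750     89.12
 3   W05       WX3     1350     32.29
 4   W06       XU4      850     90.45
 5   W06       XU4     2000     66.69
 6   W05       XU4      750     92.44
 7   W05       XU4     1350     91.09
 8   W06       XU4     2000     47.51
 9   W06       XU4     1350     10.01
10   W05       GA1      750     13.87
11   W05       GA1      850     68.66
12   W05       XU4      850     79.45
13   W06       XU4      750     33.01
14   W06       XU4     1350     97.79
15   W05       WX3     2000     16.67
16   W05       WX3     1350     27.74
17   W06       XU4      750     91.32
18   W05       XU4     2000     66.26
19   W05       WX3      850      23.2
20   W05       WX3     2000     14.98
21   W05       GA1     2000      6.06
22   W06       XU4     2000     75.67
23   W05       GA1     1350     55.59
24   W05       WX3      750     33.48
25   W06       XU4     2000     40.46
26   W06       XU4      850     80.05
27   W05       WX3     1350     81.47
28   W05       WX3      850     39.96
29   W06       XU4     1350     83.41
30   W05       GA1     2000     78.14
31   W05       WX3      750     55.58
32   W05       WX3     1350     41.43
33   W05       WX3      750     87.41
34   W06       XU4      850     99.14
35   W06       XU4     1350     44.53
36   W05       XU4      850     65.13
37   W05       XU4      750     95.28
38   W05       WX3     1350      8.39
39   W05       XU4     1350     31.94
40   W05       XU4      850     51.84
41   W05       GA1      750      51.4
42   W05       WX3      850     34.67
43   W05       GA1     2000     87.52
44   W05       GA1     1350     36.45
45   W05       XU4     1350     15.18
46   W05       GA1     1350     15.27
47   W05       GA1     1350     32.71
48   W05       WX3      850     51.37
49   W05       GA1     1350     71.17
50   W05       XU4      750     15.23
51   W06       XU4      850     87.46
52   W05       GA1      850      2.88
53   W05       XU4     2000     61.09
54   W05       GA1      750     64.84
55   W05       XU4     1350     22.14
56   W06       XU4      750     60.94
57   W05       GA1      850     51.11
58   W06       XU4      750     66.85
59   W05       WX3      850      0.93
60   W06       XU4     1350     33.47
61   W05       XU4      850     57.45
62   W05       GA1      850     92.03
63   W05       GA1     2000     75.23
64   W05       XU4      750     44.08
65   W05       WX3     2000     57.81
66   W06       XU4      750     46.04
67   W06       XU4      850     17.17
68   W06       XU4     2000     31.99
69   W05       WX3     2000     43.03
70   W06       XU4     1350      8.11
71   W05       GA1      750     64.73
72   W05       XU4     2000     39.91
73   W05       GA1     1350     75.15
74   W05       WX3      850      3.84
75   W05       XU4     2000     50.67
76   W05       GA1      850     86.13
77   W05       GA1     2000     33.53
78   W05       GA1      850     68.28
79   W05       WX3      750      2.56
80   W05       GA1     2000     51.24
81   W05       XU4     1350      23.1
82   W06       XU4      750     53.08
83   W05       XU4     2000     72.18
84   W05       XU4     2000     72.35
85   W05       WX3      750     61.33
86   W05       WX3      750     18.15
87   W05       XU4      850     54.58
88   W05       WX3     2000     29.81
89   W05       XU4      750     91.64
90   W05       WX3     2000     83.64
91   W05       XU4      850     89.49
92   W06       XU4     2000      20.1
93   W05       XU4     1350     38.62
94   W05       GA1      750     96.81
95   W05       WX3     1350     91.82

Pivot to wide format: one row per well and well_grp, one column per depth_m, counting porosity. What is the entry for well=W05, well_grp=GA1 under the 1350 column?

Rows with well=W05, well_grp=GA1 and depth_m=1350: porosity values are 55.59, 36.45, 15.27, 32.71, 71.17, 75.15.
6 rows match — count = 6.

6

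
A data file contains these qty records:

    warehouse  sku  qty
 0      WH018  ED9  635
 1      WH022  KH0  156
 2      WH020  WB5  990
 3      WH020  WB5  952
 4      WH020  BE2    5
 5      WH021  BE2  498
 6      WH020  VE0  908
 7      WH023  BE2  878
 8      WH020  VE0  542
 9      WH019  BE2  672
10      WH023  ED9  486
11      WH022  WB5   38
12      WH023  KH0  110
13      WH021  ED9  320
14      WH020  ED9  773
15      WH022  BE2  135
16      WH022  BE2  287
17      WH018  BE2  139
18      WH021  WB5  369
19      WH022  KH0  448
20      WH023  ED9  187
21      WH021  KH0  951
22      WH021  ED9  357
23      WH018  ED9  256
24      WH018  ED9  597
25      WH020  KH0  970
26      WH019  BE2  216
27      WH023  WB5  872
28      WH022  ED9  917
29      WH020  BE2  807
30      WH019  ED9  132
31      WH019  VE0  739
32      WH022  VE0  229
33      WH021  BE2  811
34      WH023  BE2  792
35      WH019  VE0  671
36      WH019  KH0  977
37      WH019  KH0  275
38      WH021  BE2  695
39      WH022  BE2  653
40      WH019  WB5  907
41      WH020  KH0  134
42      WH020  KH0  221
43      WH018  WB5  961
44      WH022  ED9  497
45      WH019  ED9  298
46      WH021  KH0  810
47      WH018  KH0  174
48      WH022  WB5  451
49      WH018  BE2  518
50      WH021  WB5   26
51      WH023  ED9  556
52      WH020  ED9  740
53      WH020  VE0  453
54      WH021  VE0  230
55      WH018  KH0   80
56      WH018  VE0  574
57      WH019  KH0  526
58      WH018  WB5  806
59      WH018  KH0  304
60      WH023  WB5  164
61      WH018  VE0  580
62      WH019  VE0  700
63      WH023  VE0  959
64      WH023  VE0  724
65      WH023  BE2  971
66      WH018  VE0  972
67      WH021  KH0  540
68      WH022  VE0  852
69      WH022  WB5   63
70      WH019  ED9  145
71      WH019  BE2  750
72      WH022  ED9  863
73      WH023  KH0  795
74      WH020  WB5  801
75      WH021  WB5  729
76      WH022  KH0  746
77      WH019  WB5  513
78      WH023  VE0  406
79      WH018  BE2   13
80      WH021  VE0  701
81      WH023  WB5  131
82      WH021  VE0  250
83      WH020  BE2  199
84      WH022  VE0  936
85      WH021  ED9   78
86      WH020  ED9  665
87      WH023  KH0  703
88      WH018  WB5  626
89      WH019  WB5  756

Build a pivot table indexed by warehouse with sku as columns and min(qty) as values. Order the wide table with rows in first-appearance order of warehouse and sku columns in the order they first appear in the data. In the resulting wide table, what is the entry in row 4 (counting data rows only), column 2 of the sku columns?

540

With rows in first-appearance order of warehouse, row 4 is warehouse=WH021. sku columns in first-appearance order: ED9, KH0, WB5, BE2, VE0; column 2 is KH0.
Long rows with warehouse=WH021, sku=KH0: min(951, 810, 540) = 540.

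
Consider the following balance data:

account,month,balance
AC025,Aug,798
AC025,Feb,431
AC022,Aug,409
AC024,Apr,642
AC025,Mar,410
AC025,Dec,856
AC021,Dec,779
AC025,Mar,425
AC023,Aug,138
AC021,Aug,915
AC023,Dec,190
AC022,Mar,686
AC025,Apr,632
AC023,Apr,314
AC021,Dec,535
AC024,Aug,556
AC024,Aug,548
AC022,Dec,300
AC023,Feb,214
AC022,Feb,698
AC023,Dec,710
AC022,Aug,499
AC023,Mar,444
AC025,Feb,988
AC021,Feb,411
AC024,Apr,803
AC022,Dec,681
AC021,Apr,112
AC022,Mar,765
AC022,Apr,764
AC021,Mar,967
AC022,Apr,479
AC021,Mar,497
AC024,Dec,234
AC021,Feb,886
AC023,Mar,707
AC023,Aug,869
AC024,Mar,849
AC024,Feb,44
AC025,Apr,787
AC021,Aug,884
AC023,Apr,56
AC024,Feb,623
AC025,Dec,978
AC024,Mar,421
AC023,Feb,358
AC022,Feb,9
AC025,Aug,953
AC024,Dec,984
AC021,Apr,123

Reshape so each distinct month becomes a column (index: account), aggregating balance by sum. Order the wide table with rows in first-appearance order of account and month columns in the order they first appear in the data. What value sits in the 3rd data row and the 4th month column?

With rows in first-appearance order of account, row 3 is account=AC024. month columns in first-appearance order: Aug, Feb, Apr, Mar, Dec; column 4 is Mar.
Long rows with account=AC024, month=Mar: 849 + 421 = 1270.

1270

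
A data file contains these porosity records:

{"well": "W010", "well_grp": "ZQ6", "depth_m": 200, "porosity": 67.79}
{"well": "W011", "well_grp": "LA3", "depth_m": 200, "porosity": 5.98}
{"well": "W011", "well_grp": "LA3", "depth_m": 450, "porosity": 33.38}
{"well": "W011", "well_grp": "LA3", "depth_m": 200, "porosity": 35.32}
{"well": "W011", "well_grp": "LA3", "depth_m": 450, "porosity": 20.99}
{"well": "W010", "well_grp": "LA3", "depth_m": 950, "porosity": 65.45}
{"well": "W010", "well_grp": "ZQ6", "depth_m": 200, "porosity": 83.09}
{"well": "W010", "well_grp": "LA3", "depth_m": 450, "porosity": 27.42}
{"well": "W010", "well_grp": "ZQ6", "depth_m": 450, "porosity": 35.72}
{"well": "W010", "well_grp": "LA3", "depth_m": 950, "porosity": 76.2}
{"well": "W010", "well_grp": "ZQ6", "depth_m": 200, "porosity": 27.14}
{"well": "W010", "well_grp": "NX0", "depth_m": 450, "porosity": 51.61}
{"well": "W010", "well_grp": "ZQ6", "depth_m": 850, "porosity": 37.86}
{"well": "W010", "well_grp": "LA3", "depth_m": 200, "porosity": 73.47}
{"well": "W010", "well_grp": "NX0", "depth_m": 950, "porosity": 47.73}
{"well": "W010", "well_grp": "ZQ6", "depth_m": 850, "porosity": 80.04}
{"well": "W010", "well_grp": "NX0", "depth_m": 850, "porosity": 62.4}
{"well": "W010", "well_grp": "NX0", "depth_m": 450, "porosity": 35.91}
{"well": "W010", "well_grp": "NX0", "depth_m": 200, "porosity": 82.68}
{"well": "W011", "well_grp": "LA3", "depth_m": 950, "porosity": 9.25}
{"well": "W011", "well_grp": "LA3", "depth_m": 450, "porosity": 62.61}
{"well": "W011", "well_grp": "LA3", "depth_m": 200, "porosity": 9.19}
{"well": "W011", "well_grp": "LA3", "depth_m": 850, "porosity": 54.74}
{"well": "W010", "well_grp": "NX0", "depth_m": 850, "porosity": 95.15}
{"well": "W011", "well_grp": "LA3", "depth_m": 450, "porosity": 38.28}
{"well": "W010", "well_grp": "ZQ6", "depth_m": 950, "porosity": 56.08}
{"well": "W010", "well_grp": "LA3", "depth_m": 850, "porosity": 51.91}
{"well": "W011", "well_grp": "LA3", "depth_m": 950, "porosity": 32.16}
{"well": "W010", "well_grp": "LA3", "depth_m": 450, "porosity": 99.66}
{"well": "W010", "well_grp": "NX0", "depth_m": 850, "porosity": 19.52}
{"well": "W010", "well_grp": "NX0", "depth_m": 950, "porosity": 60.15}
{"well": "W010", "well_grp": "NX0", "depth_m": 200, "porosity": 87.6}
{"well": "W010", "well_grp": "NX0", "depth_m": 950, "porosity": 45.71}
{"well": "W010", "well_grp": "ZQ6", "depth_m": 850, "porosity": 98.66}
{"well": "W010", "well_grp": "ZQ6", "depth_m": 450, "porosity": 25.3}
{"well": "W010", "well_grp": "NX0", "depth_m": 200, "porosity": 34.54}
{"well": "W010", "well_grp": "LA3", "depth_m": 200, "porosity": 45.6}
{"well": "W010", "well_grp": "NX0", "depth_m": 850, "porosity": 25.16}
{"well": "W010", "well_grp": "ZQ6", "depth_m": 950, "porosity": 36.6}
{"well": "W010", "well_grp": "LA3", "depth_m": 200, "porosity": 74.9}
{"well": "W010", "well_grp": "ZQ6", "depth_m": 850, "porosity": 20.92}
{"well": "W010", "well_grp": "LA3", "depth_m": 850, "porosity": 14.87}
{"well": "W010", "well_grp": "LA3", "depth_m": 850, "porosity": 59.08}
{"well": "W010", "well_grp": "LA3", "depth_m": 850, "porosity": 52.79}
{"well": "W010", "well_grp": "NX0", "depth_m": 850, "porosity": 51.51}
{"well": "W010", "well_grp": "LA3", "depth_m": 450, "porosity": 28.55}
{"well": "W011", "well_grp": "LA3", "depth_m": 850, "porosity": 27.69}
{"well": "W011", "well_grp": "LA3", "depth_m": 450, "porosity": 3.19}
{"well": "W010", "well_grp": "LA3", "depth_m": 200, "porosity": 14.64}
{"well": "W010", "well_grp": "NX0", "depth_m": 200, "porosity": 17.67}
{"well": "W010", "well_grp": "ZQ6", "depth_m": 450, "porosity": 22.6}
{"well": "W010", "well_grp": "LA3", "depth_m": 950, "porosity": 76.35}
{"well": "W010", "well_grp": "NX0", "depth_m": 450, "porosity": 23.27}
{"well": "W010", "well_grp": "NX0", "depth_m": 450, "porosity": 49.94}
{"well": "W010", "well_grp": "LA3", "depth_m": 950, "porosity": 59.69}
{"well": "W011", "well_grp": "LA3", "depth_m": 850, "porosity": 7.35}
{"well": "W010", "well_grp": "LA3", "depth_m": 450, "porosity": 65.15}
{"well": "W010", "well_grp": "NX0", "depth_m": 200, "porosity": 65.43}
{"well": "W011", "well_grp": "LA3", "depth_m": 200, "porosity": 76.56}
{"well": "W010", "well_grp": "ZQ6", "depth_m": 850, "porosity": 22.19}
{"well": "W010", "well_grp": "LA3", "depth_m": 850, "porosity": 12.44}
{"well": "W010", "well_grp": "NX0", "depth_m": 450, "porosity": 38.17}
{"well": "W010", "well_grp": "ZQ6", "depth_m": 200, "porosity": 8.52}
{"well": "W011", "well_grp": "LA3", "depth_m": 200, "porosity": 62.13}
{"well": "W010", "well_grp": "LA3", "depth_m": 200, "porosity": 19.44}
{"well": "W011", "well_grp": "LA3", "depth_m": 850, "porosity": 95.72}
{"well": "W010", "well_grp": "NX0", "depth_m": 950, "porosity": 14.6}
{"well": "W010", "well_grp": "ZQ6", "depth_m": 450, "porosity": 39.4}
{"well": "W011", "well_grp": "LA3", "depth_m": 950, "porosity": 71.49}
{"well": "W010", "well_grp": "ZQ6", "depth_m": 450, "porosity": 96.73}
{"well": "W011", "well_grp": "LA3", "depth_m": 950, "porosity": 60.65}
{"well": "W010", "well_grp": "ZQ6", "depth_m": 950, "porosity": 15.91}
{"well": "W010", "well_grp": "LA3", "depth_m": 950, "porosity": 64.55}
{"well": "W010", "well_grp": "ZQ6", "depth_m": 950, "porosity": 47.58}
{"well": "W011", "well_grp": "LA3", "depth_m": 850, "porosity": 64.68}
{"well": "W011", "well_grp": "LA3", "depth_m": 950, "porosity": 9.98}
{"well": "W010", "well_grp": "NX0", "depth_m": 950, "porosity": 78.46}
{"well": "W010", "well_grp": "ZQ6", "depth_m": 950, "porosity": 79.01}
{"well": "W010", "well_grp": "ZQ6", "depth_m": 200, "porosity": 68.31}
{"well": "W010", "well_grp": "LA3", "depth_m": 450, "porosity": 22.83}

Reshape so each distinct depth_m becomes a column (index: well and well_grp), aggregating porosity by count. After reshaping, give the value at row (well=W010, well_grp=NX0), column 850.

5

Rows with well=W010, well_grp=NX0 and depth_m=850: porosity values are 62.4, 95.15, 19.52, 25.16, 51.51.
5 rows match — count = 5.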